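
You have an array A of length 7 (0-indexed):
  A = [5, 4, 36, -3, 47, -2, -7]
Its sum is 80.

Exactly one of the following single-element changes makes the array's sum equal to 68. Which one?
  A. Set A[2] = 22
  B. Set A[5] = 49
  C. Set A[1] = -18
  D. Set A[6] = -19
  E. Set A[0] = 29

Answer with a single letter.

Answer: D

Derivation:
Option A: A[2] 36->22, delta=-14, new_sum=80+(-14)=66
Option B: A[5] -2->49, delta=51, new_sum=80+(51)=131
Option C: A[1] 4->-18, delta=-22, new_sum=80+(-22)=58
Option D: A[6] -7->-19, delta=-12, new_sum=80+(-12)=68 <-- matches target
Option E: A[0] 5->29, delta=24, new_sum=80+(24)=104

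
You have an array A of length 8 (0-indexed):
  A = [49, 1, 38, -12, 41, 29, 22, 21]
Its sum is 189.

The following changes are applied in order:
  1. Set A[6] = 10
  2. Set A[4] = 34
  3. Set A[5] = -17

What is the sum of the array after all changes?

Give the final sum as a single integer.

Answer: 124

Derivation:
Initial sum: 189
Change 1: A[6] 22 -> 10, delta = -12, sum = 177
Change 2: A[4] 41 -> 34, delta = -7, sum = 170
Change 3: A[5] 29 -> -17, delta = -46, sum = 124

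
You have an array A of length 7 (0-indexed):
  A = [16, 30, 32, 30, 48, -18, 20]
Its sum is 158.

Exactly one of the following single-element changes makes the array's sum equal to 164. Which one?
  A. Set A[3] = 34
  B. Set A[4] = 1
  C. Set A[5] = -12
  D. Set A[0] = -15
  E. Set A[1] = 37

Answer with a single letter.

Answer: C

Derivation:
Option A: A[3] 30->34, delta=4, new_sum=158+(4)=162
Option B: A[4] 48->1, delta=-47, new_sum=158+(-47)=111
Option C: A[5] -18->-12, delta=6, new_sum=158+(6)=164 <-- matches target
Option D: A[0] 16->-15, delta=-31, new_sum=158+(-31)=127
Option E: A[1] 30->37, delta=7, new_sum=158+(7)=165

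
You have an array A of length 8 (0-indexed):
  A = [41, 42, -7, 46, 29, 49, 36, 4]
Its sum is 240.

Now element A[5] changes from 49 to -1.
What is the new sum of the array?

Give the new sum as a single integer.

Old value at index 5: 49
New value at index 5: -1
Delta = -1 - 49 = -50
New sum = old_sum + delta = 240 + (-50) = 190

Answer: 190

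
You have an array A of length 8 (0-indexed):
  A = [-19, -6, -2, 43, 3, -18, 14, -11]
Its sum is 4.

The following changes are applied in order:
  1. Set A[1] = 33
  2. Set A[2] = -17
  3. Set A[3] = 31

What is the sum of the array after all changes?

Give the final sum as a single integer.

Answer: 16

Derivation:
Initial sum: 4
Change 1: A[1] -6 -> 33, delta = 39, sum = 43
Change 2: A[2] -2 -> -17, delta = -15, sum = 28
Change 3: A[3] 43 -> 31, delta = -12, sum = 16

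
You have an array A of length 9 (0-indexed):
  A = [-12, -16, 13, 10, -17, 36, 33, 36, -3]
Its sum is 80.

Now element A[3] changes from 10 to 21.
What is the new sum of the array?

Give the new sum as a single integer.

Old value at index 3: 10
New value at index 3: 21
Delta = 21 - 10 = 11
New sum = old_sum + delta = 80 + (11) = 91

Answer: 91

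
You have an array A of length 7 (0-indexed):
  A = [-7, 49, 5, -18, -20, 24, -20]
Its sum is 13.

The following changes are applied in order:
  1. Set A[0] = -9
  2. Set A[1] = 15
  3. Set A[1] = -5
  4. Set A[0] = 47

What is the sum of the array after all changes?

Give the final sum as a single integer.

Initial sum: 13
Change 1: A[0] -7 -> -9, delta = -2, sum = 11
Change 2: A[1] 49 -> 15, delta = -34, sum = -23
Change 3: A[1] 15 -> -5, delta = -20, sum = -43
Change 4: A[0] -9 -> 47, delta = 56, sum = 13

Answer: 13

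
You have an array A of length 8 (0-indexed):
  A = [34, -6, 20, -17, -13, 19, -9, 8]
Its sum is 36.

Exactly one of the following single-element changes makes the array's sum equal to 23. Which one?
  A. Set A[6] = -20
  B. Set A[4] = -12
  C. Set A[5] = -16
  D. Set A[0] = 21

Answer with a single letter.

Answer: D

Derivation:
Option A: A[6] -9->-20, delta=-11, new_sum=36+(-11)=25
Option B: A[4] -13->-12, delta=1, new_sum=36+(1)=37
Option C: A[5] 19->-16, delta=-35, new_sum=36+(-35)=1
Option D: A[0] 34->21, delta=-13, new_sum=36+(-13)=23 <-- matches target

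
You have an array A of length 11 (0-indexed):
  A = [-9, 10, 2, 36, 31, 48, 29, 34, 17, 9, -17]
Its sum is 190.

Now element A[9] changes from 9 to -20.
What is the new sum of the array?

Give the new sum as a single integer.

Old value at index 9: 9
New value at index 9: -20
Delta = -20 - 9 = -29
New sum = old_sum + delta = 190 + (-29) = 161

Answer: 161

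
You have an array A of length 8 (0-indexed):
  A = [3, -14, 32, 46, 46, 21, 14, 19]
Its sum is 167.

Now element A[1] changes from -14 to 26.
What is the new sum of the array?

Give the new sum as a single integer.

Old value at index 1: -14
New value at index 1: 26
Delta = 26 - -14 = 40
New sum = old_sum + delta = 167 + (40) = 207

Answer: 207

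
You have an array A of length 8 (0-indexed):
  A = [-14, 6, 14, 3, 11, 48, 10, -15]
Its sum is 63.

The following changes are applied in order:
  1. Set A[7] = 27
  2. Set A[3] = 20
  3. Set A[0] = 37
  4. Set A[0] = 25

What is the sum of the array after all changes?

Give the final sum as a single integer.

Answer: 161

Derivation:
Initial sum: 63
Change 1: A[7] -15 -> 27, delta = 42, sum = 105
Change 2: A[3] 3 -> 20, delta = 17, sum = 122
Change 3: A[0] -14 -> 37, delta = 51, sum = 173
Change 4: A[0] 37 -> 25, delta = -12, sum = 161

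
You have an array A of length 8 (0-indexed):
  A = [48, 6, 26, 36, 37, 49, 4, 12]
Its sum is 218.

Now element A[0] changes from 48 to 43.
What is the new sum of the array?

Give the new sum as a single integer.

Old value at index 0: 48
New value at index 0: 43
Delta = 43 - 48 = -5
New sum = old_sum + delta = 218 + (-5) = 213

Answer: 213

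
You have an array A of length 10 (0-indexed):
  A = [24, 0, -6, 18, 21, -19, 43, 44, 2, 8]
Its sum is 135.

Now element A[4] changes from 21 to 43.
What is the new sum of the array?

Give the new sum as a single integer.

Old value at index 4: 21
New value at index 4: 43
Delta = 43 - 21 = 22
New sum = old_sum + delta = 135 + (22) = 157

Answer: 157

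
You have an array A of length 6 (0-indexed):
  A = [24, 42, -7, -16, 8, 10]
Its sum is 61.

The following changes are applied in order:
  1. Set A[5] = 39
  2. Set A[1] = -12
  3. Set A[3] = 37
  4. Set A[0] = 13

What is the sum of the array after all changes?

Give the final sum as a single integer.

Answer: 78

Derivation:
Initial sum: 61
Change 1: A[5] 10 -> 39, delta = 29, sum = 90
Change 2: A[1] 42 -> -12, delta = -54, sum = 36
Change 3: A[3] -16 -> 37, delta = 53, sum = 89
Change 4: A[0] 24 -> 13, delta = -11, sum = 78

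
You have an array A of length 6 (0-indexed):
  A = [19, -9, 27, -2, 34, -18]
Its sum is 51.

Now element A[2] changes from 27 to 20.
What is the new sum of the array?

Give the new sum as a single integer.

Answer: 44

Derivation:
Old value at index 2: 27
New value at index 2: 20
Delta = 20 - 27 = -7
New sum = old_sum + delta = 51 + (-7) = 44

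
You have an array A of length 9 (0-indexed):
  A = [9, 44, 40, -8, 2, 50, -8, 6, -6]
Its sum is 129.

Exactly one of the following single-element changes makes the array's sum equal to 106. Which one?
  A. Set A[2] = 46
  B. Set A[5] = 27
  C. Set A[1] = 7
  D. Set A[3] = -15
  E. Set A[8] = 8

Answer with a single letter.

Answer: B

Derivation:
Option A: A[2] 40->46, delta=6, new_sum=129+(6)=135
Option B: A[5] 50->27, delta=-23, new_sum=129+(-23)=106 <-- matches target
Option C: A[1] 44->7, delta=-37, new_sum=129+(-37)=92
Option D: A[3] -8->-15, delta=-7, new_sum=129+(-7)=122
Option E: A[8] -6->8, delta=14, new_sum=129+(14)=143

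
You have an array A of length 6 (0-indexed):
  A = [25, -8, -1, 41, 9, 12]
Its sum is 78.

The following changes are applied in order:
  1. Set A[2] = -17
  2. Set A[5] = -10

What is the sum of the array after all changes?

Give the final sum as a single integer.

Answer: 40

Derivation:
Initial sum: 78
Change 1: A[2] -1 -> -17, delta = -16, sum = 62
Change 2: A[5] 12 -> -10, delta = -22, sum = 40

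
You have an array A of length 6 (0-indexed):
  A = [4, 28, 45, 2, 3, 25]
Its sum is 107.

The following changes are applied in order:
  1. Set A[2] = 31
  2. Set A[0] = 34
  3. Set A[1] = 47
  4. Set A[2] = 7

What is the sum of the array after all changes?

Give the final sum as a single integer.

Initial sum: 107
Change 1: A[2] 45 -> 31, delta = -14, sum = 93
Change 2: A[0] 4 -> 34, delta = 30, sum = 123
Change 3: A[1] 28 -> 47, delta = 19, sum = 142
Change 4: A[2] 31 -> 7, delta = -24, sum = 118

Answer: 118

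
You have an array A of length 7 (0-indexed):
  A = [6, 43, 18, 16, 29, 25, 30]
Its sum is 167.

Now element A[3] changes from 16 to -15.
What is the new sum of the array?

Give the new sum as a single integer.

Answer: 136

Derivation:
Old value at index 3: 16
New value at index 3: -15
Delta = -15 - 16 = -31
New sum = old_sum + delta = 167 + (-31) = 136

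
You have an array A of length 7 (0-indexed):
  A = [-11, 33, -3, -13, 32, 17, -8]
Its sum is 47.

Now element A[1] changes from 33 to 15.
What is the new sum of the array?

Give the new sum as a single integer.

Old value at index 1: 33
New value at index 1: 15
Delta = 15 - 33 = -18
New sum = old_sum + delta = 47 + (-18) = 29

Answer: 29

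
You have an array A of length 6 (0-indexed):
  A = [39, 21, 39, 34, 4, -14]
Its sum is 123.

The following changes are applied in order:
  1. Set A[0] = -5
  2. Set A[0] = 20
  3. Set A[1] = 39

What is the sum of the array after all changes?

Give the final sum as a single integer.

Initial sum: 123
Change 1: A[0] 39 -> -5, delta = -44, sum = 79
Change 2: A[0] -5 -> 20, delta = 25, sum = 104
Change 3: A[1] 21 -> 39, delta = 18, sum = 122

Answer: 122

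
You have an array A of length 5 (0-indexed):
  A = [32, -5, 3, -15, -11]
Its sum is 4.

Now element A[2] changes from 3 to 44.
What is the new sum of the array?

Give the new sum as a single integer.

Old value at index 2: 3
New value at index 2: 44
Delta = 44 - 3 = 41
New sum = old_sum + delta = 4 + (41) = 45

Answer: 45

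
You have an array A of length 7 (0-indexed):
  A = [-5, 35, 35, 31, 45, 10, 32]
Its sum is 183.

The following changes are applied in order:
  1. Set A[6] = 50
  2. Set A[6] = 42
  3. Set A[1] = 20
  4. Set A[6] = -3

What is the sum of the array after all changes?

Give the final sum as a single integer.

Answer: 133

Derivation:
Initial sum: 183
Change 1: A[6] 32 -> 50, delta = 18, sum = 201
Change 2: A[6] 50 -> 42, delta = -8, sum = 193
Change 3: A[1] 35 -> 20, delta = -15, sum = 178
Change 4: A[6] 42 -> -3, delta = -45, sum = 133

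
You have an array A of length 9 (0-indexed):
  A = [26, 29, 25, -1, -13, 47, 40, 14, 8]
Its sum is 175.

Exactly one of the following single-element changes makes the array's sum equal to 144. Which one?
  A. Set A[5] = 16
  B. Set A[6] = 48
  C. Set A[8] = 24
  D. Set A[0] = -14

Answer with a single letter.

Answer: A

Derivation:
Option A: A[5] 47->16, delta=-31, new_sum=175+(-31)=144 <-- matches target
Option B: A[6] 40->48, delta=8, new_sum=175+(8)=183
Option C: A[8] 8->24, delta=16, new_sum=175+(16)=191
Option D: A[0] 26->-14, delta=-40, new_sum=175+(-40)=135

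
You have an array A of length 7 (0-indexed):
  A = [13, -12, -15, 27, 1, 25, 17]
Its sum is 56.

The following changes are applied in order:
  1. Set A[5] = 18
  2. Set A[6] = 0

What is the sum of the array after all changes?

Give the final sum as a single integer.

Initial sum: 56
Change 1: A[5] 25 -> 18, delta = -7, sum = 49
Change 2: A[6] 17 -> 0, delta = -17, sum = 32

Answer: 32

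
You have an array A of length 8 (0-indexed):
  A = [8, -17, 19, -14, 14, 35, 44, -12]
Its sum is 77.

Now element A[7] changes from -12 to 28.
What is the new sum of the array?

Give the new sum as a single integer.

Answer: 117

Derivation:
Old value at index 7: -12
New value at index 7: 28
Delta = 28 - -12 = 40
New sum = old_sum + delta = 77 + (40) = 117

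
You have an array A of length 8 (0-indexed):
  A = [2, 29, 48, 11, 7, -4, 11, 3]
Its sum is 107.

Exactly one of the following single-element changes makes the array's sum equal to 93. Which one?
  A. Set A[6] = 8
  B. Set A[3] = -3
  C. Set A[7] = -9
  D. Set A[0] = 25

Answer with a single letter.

Answer: B

Derivation:
Option A: A[6] 11->8, delta=-3, new_sum=107+(-3)=104
Option B: A[3] 11->-3, delta=-14, new_sum=107+(-14)=93 <-- matches target
Option C: A[7] 3->-9, delta=-12, new_sum=107+(-12)=95
Option D: A[0] 2->25, delta=23, new_sum=107+(23)=130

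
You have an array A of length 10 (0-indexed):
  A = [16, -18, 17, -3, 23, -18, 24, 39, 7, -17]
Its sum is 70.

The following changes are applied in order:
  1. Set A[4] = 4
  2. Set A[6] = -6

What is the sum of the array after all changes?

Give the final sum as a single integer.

Initial sum: 70
Change 1: A[4] 23 -> 4, delta = -19, sum = 51
Change 2: A[6] 24 -> -6, delta = -30, sum = 21

Answer: 21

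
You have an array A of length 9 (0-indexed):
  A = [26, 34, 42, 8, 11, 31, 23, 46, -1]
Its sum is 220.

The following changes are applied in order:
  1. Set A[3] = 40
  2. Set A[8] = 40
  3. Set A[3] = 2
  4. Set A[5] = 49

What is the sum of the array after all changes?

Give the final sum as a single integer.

Answer: 273

Derivation:
Initial sum: 220
Change 1: A[3] 8 -> 40, delta = 32, sum = 252
Change 2: A[8] -1 -> 40, delta = 41, sum = 293
Change 3: A[3] 40 -> 2, delta = -38, sum = 255
Change 4: A[5] 31 -> 49, delta = 18, sum = 273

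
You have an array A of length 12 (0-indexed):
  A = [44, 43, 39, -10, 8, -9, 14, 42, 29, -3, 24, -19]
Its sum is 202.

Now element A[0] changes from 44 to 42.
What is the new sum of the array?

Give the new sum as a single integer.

Answer: 200

Derivation:
Old value at index 0: 44
New value at index 0: 42
Delta = 42 - 44 = -2
New sum = old_sum + delta = 202 + (-2) = 200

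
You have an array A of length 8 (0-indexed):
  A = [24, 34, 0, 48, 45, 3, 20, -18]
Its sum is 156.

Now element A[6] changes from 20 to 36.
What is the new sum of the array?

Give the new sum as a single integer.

Old value at index 6: 20
New value at index 6: 36
Delta = 36 - 20 = 16
New sum = old_sum + delta = 156 + (16) = 172

Answer: 172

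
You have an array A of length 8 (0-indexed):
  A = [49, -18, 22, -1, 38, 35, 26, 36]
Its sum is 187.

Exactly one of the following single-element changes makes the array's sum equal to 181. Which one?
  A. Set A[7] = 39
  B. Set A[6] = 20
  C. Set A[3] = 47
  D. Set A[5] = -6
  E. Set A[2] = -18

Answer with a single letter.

Option A: A[7] 36->39, delta=3, new_sum=187+(3)=190
Option B: A[6] 26->20, delta=-6, new_sum=187+(-6)=181 <-- matches target
Option C: A[3] -1->47, delta=48, new_sum=187+(48)=235
Option D: A[5] 35->-6, delta=-41, new_sum=187+(-41)=146
Option E: A[2] 22->-18, delta=-40, new_sum=187+(-40)=147

Answer: B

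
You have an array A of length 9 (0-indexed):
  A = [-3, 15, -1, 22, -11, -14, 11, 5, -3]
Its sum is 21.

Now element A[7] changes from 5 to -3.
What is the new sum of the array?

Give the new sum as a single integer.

Answer: 13

Derivation:
Old value at index 7: 5
New value at index 7: -3
Delta = -3 - 5 = -8
New sum = old_sum + delta = 21 + (-8) = 13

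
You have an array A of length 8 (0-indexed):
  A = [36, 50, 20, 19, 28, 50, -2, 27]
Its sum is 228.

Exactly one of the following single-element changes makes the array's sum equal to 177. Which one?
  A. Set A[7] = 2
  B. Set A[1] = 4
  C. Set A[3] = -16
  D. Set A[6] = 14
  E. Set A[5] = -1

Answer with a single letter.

Answer: E

Derivation:
Option A: A[7] 27->2, delta=-25, new_sum=228+(-25)=203
Option B: A[1] 50->4, delta=-46, new_sum=228+(-46)=182
Option C: A[3] 19->-16, delta=-35, new_sum=228+(-35)=193
Option D: A[6] -2->14, delta=16, new_sum=228+(16)=244
Option E: A[5] 50->-1, delta=-51, new_sum=228+(-51)=177 <-- matches target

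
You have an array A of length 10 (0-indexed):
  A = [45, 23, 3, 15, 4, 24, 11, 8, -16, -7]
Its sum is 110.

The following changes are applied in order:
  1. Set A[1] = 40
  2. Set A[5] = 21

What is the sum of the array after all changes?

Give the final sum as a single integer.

Answer: 124

Derivation:
Initial sum: 110
Change 1: A[1] 23 -> 40, delta = 17, sum = 127
Change 2: A[5] 24 -> 21, delta = -3, sum = 124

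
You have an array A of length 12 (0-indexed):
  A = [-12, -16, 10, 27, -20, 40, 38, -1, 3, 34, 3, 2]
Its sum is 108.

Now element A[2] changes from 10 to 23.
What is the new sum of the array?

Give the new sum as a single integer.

Answer: 121

Derivation:
Old value at index 2: 10
New value at index 2: 23
Delta = 23 - 10 = 13
New sum = old_sum + delta = 108 + (13) = 121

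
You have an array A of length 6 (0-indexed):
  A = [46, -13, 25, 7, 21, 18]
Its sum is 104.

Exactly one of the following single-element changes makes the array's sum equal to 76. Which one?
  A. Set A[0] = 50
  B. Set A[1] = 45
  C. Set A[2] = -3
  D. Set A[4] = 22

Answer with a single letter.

Answer: C

Derivation:
Option A: A[0] 46->50, delta=4, new_sum=104+(4)=108
Option B: A[1] -13->45, delta=58, new_sum=104+(58)=162
Option C: A[2] 25->-3, delta=-28, new_sum=104+(-28)=76 <-- matches target
Option D: A[4] 21->22, delta=1, new_sum=104+(1)=105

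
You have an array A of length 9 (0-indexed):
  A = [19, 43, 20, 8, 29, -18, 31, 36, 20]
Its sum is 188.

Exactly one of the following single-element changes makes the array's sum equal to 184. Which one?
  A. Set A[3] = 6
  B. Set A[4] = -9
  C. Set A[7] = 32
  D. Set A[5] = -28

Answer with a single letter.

Answer: C

Derivation:
Option A: A[3] 8->6, delta=-2, new_sum=188+(-2)=186
Option B: A[4] 29->-9, delta=-38, new_sum=188+(-38)=150
Option C: A[7] 36->32, delta=-4, new_sum=188+(-4)=184 <-- matches target
Option D: A[5] -18->-28, delta=-10, new_sum=188+(-10)=178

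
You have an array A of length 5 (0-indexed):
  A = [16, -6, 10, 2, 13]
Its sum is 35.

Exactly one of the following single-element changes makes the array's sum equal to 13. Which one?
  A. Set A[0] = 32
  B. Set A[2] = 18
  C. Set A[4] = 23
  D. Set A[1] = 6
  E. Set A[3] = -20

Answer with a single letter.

Answer: E

Derivation:
Option A: A[0] 16->32, delta=16, new_sum=35+(16)=51
Option B: A[2] 10->18, delta=8, new_sum=35+(8)=43
Option C: A[4] 13->23, delta=10, new_sum=35+(10)=45
Option D: A[1] -6->6, delta=12, new_sum=35+(12)=47
Option E: A[3] 2->-20, delta=-22, new_sum=35+(-22)=13 <-- matches target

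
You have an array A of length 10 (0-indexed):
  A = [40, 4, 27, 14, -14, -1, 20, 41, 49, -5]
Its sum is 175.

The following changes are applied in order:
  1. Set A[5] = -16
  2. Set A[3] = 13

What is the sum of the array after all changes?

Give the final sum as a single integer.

Initial sum: 175
Change 1: A[5] -1 -> -16, delta = -15, sum = 160
Change 2: A[3] 14 -> 13, delta = -1, sum = 159

Answer: 159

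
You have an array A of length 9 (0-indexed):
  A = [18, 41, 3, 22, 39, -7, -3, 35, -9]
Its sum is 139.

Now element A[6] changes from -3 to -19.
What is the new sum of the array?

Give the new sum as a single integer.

Answer: 123

Derivation:
Old value at index 6: -3
New value at index 6: -19
Delta = -19 - -3 = -16
New sum = old_sum + delta = 139 + (-16) = 123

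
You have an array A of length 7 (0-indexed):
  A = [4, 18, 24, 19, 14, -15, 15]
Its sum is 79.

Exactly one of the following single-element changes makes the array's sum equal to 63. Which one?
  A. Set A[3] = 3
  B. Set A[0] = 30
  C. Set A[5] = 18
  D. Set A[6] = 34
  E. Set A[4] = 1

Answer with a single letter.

Answer: A

Derivation:
Option A: A[3] 19->3, delta=-16, new_sum=79+(-16)=63 <-- matches target
Option B: A[0] 4->30, delta=26, new_sum=79+(26)=105
Option C: A[5] -15->18, delta=33, new_sum=79+(33)=112
Option D: A[6] 15->34, delta=19, new_sum=79+(19)=98
Option E: A[4] 14->1, delta=-13, new_sum=79+(-13)=66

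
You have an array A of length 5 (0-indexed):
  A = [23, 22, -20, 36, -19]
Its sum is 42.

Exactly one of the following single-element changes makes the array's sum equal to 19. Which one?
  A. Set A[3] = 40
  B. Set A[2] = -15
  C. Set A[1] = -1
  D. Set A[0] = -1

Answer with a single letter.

Answer: C

Derivation:
Option A: A[3] 36->40, delta=4, new_sum=42+(4)=46
Option B: A[2] -20->-15, delta=5, new_sum=42+(5)=47
Option C: A[1] 22->-1, delta=-23, new_sum=42+(-23)=19 <-- matches target
Option D: A[0] 23->-1, delta=-24, new_sum=42+(-24)=18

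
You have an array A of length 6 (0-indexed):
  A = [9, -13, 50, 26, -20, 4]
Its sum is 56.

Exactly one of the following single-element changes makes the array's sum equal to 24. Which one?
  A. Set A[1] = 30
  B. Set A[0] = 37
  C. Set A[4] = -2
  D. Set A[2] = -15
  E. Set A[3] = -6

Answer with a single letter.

Answer: E

Derivation:
Option A: A[1] -13->30, delta=43, new_sum=56+(43)=99
Option B: A[0] 9->37, delta=28, new_sum=56+(28)=84
Option C: A[4] -20->-2, delta=18, new_sum=56+(18)=74
Option D: A[2] 50->-15, delta=-65, new_sum=56+(-65)=-9
Option E: A[3] 26->-6, delta=-32, new_sum=56+(-32)=24 <-- matches target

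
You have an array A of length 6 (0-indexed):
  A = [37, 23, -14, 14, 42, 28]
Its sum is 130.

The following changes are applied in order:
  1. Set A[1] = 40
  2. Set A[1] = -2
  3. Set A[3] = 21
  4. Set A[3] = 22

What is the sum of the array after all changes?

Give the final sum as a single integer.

Answer: 113

Derivation:
Initial sum: 130
Change 1: A[1] 23 -> 40, delta = 17, sum = 147
Change 2: A[1] 40 -> -2, delta = -42, sum = 105
Change 3: A[3] 14 -> 21, delta = 7, sum = 112
Change 4: A[3] 21 -> 22, delta = 1, sum = 113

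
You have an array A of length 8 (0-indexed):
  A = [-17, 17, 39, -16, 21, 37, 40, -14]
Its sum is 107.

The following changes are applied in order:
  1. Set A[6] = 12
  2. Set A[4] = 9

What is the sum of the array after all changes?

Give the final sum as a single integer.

Initial sum: 107
Change 1: A[6] 40 -> 12, delta = -28, sum = 79
Change 2: A[4] 21 -> 9, delta = -12, sum = 67

Answer: 67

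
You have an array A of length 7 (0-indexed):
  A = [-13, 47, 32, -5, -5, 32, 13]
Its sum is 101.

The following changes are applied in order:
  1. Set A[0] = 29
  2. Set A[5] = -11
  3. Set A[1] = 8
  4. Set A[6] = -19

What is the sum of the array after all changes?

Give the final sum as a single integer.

Answer: 29

Derivation:
Initial sum: 101
Change 1: A[0] -13 -> 29, delta = 42, sum = 143
Change 2: A[5] 32 -> -11, delta = -43, sum = 100
Change 3: A[1] 47 -> 8, delta = -39, sum = 61
Change 4: A[6] 13 -> -19, delta = -32, sum = 29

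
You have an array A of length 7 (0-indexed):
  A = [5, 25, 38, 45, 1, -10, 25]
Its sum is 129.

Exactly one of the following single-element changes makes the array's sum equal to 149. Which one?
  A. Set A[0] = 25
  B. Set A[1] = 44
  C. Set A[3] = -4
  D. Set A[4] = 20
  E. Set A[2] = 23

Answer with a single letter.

Option A: A[0] 5->25, delta=20, new_sum=129+(20)=149 <-- matches target
Option B: A[1] 25->44, delta=19, new_sum=129+(19)=148
Option C: A[3] 45->-4, delta=-49, new_sum=129+(-49)=80
Option D: A[4] 1->20, delta=19, new_sum=129+(19)=148
Option E: A[2] 38->23, delta=-15, new_sum=129+(-15)=114

Answer: A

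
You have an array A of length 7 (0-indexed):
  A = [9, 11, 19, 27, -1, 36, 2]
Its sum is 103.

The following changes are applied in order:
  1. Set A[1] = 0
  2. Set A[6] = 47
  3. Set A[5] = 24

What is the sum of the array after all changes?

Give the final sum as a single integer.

Answer: 125

Derivation:
Initial sum: 103
Change 1: A[1] 11 -> 0, delta = -11, sum = 92
Change 2: A[6] 2 -> 47, delta = 45, sum = 137
Change 3: A[5] 36 -> 24, delta = -12, sum = 125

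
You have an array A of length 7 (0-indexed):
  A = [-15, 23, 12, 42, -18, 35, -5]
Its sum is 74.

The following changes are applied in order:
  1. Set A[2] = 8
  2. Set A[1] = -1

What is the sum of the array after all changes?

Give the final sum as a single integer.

Initial sum: 74
Change 1: A[2] 12 -> 8, delta = -4, sum = 70
Change 2: A[1] 23 -> -1, delta = -24, sum = 46

Answer: 46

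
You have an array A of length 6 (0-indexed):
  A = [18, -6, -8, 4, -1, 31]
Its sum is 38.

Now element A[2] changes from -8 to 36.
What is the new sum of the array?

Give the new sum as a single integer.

Old value at index 2: -8
New value at index 2: 36
Delta = 36 - -8 = 44
New sum = old_sum + delta = 38 + (44) = 82

Answer: 82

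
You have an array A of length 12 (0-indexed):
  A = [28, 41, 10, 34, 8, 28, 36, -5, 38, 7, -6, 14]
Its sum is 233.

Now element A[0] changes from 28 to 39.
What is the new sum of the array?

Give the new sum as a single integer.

Answer: 244

Derivation:
Old value at index 0: 28
New value at index 0: 39
Delta = 39 - 28 = 11
New sum = old_sum + delta = 233 + (11) = 244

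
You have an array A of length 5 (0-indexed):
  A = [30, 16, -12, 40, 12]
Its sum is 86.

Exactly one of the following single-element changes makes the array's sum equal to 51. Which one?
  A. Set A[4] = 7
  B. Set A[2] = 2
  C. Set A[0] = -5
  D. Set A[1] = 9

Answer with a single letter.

Option A: A[4] 12->7, delta=-5, new_sum=86+(-5)=81
Option B: A[2] -12->2, delta=14, new_sum=86+(14)=100
Option C: A[0] 30->-5, delta=-35, new_sum=86+(-35)=51 <-- matches target
Option D: A[1] 16->9, delta=-7, new_sum=86+(-7)=79

Answer: C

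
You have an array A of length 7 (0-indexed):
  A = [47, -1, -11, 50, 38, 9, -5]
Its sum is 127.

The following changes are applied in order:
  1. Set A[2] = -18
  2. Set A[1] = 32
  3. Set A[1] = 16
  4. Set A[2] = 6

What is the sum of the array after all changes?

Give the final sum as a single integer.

Answer: 161

Derivation:
Initial sum: 127
Change 1: A[2] -11 -> -18, delta = -7, sum = 120
Change 2: A[1] -1 -> 32, delta = 33, sum = 153
Change 3: A[1] 32 -> 16, delta = -16, sum = 137
Change 4: A[2] -18 -> 6, delta = 24, sum = 161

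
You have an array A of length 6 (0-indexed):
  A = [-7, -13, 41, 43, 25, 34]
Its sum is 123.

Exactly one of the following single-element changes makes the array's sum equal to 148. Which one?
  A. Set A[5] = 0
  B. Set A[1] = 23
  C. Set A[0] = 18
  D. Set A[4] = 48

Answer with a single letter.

Option A: A[5] 34->0, delta=-34, new_sum=123+(-34)=89
Option B: A[1] -13->23, delta=36, new_sum=123+(36)=159
Option C: A[0] -7->18, delta=25, new_sum=123+(25)=148 <-- matches target
Option D: A[4] 25->48, delta=23, new_sum=123+(23)=146

Answer: C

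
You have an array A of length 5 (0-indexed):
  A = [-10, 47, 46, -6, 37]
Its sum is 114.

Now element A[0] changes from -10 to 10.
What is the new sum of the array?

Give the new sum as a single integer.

Old value at index 0: -10
New value at index 0: 10
Delta = 10 - -10 = 20
New sum = old_sum + delta = 114 + (20) = 134

Answer: 134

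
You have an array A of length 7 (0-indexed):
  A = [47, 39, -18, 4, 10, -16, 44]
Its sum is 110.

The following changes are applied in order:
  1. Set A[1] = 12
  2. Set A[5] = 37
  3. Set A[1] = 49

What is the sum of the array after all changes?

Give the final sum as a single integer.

Initial sum: 110
Change 1: A[1] 39 -> 12, delta = -27, sum = 83
Change 2: A[5] -16 -> 37, delta = 53, sum = 136
Change 3: A[1] 12 -> 49, delta = 37, sum = 173

Answer: 173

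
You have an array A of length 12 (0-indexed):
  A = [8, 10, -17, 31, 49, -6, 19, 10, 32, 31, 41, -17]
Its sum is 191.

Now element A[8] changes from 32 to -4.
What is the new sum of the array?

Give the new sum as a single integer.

Old value at index 8: 32
New value at index 8: -4
Delta = -4 - 32 = -36
New sum = old_sum + delta = 191 + (-36) = 155

Answer: 155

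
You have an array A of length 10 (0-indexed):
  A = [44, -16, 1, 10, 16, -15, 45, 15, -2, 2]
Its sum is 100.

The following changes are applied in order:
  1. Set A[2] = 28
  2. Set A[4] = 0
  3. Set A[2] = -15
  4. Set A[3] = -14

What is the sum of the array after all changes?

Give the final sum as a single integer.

Answer: 44

Derivation:
Initial sum: 100
Change 1: A[2] 1 -> 28, delta = 27, sum = 127
Change 2: A[4] 16 -> 0, delta = -16, sum = 111
Change 3: A[2] 28 -> -15, delta = -43, sum = 68
Change 4: A[3] 10 -> -14, delta = -24, sum = 44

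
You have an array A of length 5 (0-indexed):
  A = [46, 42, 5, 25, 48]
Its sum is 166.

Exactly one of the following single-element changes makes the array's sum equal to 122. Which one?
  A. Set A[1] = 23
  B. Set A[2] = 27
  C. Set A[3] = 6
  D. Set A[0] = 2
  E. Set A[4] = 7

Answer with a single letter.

Option A: A[1] 42->23, delta=-19, new_sum=166+(-19)=147
Option B: A[2] 5->27, delta=22, new_sum=166+(22)=188
Option C: A[3] 25->6, delta=-19, new_sum=166+(-19)=147
Option D: A[0] 46->2, delta=-44, new_sum=166+(-44)=122 <-- matches target
Option E: A[4] 48->7, delta=-41, new_sum=166+(-41)=125

Answer: D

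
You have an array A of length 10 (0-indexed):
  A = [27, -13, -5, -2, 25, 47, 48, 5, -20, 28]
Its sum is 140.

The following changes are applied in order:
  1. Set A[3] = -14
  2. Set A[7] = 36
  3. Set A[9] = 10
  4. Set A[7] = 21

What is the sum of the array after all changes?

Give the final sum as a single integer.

Initial sum: 140
Change 1: A[3] -2 -> -14, delta = -12, sum = 128
Change 2: A[7] 5 -> 36, delta = 31, sum = 159
Change 3: A[9] 28 -> 10, delta = -18, sum = 141
Change 4: A[7] 36 -> 21, delta = -15, sum = 126

Answer: 126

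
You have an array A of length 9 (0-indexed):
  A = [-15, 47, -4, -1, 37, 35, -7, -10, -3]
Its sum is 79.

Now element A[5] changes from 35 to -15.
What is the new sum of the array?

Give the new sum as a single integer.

Answer: 29

Derivation:
Old value at index 5: 35
New value at index 5: -15
Delta = -15 - 35 = -50
New sum = old_sum + delta = 79 + (-50) = 29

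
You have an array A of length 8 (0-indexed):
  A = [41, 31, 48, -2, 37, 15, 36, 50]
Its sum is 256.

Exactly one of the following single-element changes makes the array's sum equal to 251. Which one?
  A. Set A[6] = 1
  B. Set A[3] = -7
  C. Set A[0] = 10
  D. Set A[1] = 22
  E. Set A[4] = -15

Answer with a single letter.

Answer: B

Derivation:
Option A: A[6] 36->1, delta=-35, new_sum=256+(-35)=221
Option B: A[3] -2->-7, delta=-5, new_sum=256+(-5)=251 <-- matches target
Option C: A[0] 41->10, delta=-31, new_sum=256+(-31)=225
Option D: A[1] 31->22, delta=-9, new_sum=256+(-9)=247
Option E: A[4] 37->-15, delta=-52, new_sum=256+(-52)=204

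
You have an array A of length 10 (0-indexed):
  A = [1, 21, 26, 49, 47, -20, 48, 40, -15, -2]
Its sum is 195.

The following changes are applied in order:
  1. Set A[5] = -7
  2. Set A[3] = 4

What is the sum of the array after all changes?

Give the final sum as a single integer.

Answer: 163

Derivation:
Initial sum: 195
Change 1: A[5] -20 -> -7, delta = 13, sum = 208
Change 2: A[3] 49 -> 4, delta = -45, sum = 163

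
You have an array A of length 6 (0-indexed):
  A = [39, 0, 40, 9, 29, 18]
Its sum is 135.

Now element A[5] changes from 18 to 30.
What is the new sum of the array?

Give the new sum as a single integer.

Old value at index 5: 18
New value at index 5: 30
Delta = 30 - 18 = 12
New sum = old_sum + delta = 135 + (12) = 147

Answer: 147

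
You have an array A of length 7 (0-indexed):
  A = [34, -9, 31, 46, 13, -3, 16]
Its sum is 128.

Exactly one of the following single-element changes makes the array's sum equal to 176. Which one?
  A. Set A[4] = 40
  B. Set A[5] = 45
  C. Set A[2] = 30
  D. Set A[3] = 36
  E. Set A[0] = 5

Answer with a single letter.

Answer: B

Derivation:
Option A: A[4] 13->40, delta=27, new_sum=128+(27)=155
Option B: A[5] -3->45, delta=48, new_sum=128+(48)=176 <-- matches target
Option C: A[2] 31->30, delta=-1, new_sum=128+(-1)=127
Option D: A[3] 46->36, delta=-10, new_sum=128+(-10)=118
Option E: A[0] 34->5, delta=-29, new_sum=128+(-29)=99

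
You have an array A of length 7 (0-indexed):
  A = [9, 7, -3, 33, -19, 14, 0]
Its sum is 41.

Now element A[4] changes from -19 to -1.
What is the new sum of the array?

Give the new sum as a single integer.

Answer: 59

Derivation:
Old value at index 4: -19
New value at index 4: -1
Delta = -1 - -19 = 18
New sum = old_sum + delta = 41 + (18) = 59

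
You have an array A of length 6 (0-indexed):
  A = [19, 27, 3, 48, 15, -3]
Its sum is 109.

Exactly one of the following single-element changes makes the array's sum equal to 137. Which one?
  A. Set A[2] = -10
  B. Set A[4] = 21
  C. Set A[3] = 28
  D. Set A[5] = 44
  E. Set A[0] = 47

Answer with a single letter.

Option A: A[2] 3->-10, delta=-13, new_sum=109+(-13)=96
Option B: A[4] 15->21, delta=6, new_sum=109+(6)=115
Option C: A[3] 48->28, delta=-20, new_sum=109+(-20)=89
Option D: A[5] -3->44, delta=47, new_sum=109+(47)=156
Option E: A[0] 19->47, delta=28, new_sum=109+(28)=137 <-- matches target

Answer: E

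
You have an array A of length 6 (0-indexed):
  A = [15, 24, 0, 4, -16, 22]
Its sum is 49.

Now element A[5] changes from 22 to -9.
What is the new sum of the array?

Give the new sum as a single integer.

Old value at index 5: 22
New value at index 5: -9
Delta = -9 - 22 = -31
New sum = old_sum + delta = 49 + (-31) = 18

Answer: 18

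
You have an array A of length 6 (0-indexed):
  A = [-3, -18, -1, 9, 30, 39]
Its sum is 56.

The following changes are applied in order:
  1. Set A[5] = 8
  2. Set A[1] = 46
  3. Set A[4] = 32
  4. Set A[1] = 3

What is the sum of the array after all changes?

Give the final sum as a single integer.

Initial sum: 56
Change 1: A[5] 39 -> 8, delta = -31, sum = 25
Change 2: A[1] -18 -> 46, delta = 64, sum = 89
Change 3: A[4] 30 -> 32, delta = 2, sum = 91
Change 4: A[1] 46 -> 3, delta = -43, sum = 48

Answer: 48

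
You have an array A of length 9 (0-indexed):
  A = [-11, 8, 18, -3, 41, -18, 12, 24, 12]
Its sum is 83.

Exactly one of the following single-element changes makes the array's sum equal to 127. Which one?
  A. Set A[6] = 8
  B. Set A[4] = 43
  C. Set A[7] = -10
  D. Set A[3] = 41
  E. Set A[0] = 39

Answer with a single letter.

Option A: A[6] 12->8, delta=-4, new_sum=83+(-4)=79
Option B: A[4] 41->43, delta=2, new_sum=83+(2)=85
Option C: A[7] 24->-10, delta=-34, new_sum=83+(-34)=49
Option D: A[3] -3->41, delta=44, new_sum=83+(44)=127 <-- matches target
Option E: A[0] -11->39, delta=50, new_sum=83+(50)=133

Answer: D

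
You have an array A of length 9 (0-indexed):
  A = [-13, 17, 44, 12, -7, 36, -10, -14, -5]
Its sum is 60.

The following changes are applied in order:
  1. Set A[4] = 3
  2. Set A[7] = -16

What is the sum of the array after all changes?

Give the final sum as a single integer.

Initial sum: 60
Change 1: A[4] -7 -> 3, delta = 10, sum = 70
Change 2: A[7] -14 -> -16, delta = -2, sum = 68

Answer: 68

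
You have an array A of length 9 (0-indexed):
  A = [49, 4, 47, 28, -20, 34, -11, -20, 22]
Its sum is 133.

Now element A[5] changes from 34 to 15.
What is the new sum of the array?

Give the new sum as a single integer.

Answer: 114

Derivation:
Old value at index 5: 34
New value at index 5: 15
Delta = 15 - 34 = -19
New sum = old_sum + delta = 133 + (-19) = 114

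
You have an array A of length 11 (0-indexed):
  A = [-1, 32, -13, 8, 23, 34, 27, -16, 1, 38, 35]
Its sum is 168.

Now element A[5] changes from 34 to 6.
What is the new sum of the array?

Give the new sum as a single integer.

Answer: 140

Derivation:
Old value at index 5: 34
New value at index 5: 6
Delta = 6 - 34 = -28
New sum = old_sum + delta = 168 + (-28) = 140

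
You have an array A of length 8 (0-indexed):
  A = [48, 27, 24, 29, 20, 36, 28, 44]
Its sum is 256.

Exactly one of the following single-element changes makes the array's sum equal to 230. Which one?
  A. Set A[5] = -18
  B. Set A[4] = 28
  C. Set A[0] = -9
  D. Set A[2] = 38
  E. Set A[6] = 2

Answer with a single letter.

Answer: E

Derivation:
Option A: A[5] 36->-18, delta=-54, new_sum=256+(-54)=202
Option B: A[4] 20->28, delta=8, new_sum=256+(8)=264
Option C: A[0] 48->-9, delta=-57, new_sum=256+(-57)=199
Option D: A[2] 24->38, delta=14, new_sum=256+(14)=270
Option E: A[6] 28->2, delta=-26, new_sum=256+(-26)=230 <-- matches target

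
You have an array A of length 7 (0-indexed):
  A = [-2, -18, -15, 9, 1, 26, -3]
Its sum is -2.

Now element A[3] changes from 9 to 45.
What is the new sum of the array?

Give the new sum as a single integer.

Answer: 34

Derivation:
Old value at index 3: 9
New value at index 3: 45
Delta = 45 - 9 = 36
New sum = old_sum + delta = -2 + (36) = 34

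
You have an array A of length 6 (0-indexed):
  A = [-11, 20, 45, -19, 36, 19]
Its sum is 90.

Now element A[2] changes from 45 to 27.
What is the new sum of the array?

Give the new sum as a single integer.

Answer: 72

Derivation:
Old value at index 2: 45
New value at index 2: 27
Delta = 27 - 45 = -18
New sum = old_sum + delta = 90 + (-18) = 72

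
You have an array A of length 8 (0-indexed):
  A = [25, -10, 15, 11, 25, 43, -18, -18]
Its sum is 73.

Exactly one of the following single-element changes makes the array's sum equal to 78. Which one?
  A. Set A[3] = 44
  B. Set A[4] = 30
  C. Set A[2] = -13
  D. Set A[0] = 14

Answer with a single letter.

Option A: A[3] 11->44, delta=33, new_sum=73+(33)=106
Option B: A[4] 25->30, delta=5, new_sum=73+(5)=78 <-- matches target
Option C: A[2] 15->-13, delta=-28, new_sum=73+(-28)=45
Option D: A[0] 25->14, delta=-11, new_sum=73+(-11)=62

Answer: B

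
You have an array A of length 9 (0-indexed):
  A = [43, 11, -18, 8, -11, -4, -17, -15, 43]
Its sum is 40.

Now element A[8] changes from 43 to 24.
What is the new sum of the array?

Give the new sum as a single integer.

Old value at index 8: 43
New value at index 8: 24
Delta = 24 - 43 = -19
New sum = old_sum + delta = 40 + (-19) = 21

Answer: 21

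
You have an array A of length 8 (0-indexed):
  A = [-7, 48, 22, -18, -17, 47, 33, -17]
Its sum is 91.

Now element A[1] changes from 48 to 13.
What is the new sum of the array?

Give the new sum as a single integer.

Old value at index 1: 48
New value at index 1: 13
Delta = 13 - 48 = -35
New sum = old_sum + delta = 91 + (-35) = 56

Answer: 56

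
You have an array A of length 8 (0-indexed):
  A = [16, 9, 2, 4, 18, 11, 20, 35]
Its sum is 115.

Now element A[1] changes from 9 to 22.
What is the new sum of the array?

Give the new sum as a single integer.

Old value at index 1: 9
New value at index 1: 22
Delta = 22 - 9 = 13
New sum = old_sum + delta = 115 + (13) = 128

Answer: 128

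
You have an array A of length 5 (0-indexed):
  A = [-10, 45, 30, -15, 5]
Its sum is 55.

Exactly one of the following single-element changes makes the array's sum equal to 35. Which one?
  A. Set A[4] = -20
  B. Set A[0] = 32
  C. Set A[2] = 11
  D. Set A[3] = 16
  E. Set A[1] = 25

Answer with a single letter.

Option A: A[4] 5->-20, delta=-25, new_sum=55+(-25)=30
Option B: A[0] -10->32, delta=42, new_sum=55+(42)=97
Option C: A[2] 30->11, delta=-19, new_sum=55+(-19)=36
Option D: A[3] -15->16, delta=31, new_sum=55+(31)=86
Option E: A[1] 45->25, delta=-20, new_sum=55+(-20)=35 <-- matches target

Answer: E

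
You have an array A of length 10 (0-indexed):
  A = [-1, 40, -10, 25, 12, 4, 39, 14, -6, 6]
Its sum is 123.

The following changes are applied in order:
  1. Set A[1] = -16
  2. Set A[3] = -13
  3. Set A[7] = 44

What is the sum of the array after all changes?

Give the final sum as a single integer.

Initial sum: 123
Change 1: A[1] 40 -> -16, delta = -56, sum = 67
Change 2: A[3] 25 -> -13, delta = -38, sum = 29
Change 3: A[7] 14 -> 44, delta = 30, sum = 59

Answer: 59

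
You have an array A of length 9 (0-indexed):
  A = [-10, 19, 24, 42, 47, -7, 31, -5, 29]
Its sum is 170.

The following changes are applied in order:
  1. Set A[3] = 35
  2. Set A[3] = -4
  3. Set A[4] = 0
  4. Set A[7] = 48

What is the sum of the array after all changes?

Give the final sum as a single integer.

Initial sum: 170
Change 1: A[3] 42 -> 35, delta = -7, sum = 163
Change 2: A[3] 35 -> -4, delta = -39, sum = 124
Change 3: A[4] 47 -> 0, delta = -47, sum = 77
Change 4: A[7] -5 -> 48, delta = 53, sum = 130

Answer: 130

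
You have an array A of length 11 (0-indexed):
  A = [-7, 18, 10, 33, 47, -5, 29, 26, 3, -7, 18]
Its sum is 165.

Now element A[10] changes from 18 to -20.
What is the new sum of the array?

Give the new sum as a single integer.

Old value at index 10: 18
New value at index 10: -20
Delta = -20 - 18 = -38
New sum = old_sum + delta = 165 + (-38) = 127

Answer: 127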